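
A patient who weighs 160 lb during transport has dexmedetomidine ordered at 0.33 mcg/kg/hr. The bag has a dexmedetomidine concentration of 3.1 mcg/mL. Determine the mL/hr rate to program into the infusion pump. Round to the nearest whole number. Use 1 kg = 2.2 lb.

Weight = 160 lb ÷ 2.2 lb/kg = 72.72727 kg
Dose = 0.33 mcg/kg/hr × 72.72727 kg = 24 mcg/hr
Rate = 24 mcg/hr ÷ 3.1 mcg/mL = 7.741935 mL/hr

8 mL/hr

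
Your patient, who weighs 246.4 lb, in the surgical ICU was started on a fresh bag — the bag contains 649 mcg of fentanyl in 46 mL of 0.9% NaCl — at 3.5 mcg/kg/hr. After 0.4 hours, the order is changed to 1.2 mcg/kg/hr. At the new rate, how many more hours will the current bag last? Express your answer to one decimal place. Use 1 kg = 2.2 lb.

3.7 hours

Initial rate:
Weight = 246.4 lb ÷ 2.2 lb/kg = 112 kg
Dose = 3.5 mcg/kg/hr × 112 kg = 392 mcg/hr
Concentration = 649 mcg ÷ 46 mL = 14.1087 mcg/mL
Rate = 392 mcg/hr ÷ 14.1087 mcg/mL = 27.78428 mL/hr
Volume infused so far = 27.78428 mL/hr × 0.4 hr = 11.11371 mL
Volume remaining = 46 − 11.11371 = 34.88629 mL
New rate:
Dose = 1.2 mcg/kg/hr × 112 kg = 134.4 mcg/hr
Rate = 134.4 mcg/hr ÷ 14.1087 mcg/mL = 9.52604 mL/hr
Time remaining = 34.88629 mL ÷ 9.52604 mL/hr = 3.662202 hr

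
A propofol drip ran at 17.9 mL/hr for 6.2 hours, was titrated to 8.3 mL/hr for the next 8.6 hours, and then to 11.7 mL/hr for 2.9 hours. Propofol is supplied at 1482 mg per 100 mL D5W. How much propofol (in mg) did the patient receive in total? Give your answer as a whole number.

3205 mg

Concentration = 1482 mg ÷ 100 mL = 14.82 mg/mL
Stage 1: 17.9 mL/hr × 6.2 hr = 110.98 mL → 110.98 mL × 14.82 mg/mL = 1644.724 mg
Stage 2: 8.3 mL/hr × 8.6 hr = 71.38 mL → 71.38 mL × 14.82 mg/mL = 1057.852 mg
Stage 3: 11.7 mL/hr × 2.9 hr = 33.93 mL → 33.93 mL × 14.82 mg/mL = 502.8426 mg
Total = 1644.724 + 1057.852 + 502.8426 = 3205.418 mg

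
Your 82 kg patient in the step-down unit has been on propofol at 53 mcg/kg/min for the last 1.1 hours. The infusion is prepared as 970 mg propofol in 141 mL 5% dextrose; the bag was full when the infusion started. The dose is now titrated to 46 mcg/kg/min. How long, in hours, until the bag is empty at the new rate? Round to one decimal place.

3.0 hours

Initial rate:
Dose = 53 mcg/kg/min × 82 kg = 4346 mcg/min
4346 mcg/min × 60 min/hr = 260760 mcg/hr
Concentration = 970 mg ÷ 141 mL = 6.879433 mg/mL = 6879.433 mcg/mL
Rate = 260760 mcg/hr ÷ 6879.433 mcg/mL = 37.90429 mL/hr
Volume infused so far = 37.90429 mL/hr × 1.1 hr = 41.69472 mL
Volume remaining = 141 − 41.69472 = 99.30528 mL
New rate:
Dose = 46 mcg/kg/min × 82 kg = 3772 mcg/min
3772 mcg/min × 60 min/hr = 226320 mcg/hr
Rate = 226320 mcg/hr ÷ 6879.433 mcg/mL = 32.89806 mL/hr
Time remaining = 99.30528 mL ÷ 32.89806 mL/hr = 3.018575 hr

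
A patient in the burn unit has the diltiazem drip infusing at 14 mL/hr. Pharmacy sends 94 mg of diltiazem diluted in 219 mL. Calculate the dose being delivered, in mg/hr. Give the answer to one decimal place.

6.0 mg/hr

Concentration = 94 mg ÷ 219 mL = 0.4292237 mg/mL
Drug rate = 14 mL/hr × 0.4292237 mg/mL = 6.009132 mg/hr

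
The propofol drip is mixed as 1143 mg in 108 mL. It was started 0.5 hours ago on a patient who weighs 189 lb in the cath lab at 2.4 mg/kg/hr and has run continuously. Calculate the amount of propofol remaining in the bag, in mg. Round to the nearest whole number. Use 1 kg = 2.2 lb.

1040 mg

Weight = 189 lb ÷ 2.2 lb/kg = 85.90909 kg
Dose = 2.4 mg/kg/hr × 85.90909 kg = 206.1818 mg/hr
Concentration = 1143 mg ÷ 108 mL = 10.58333 mg/mL
Rate = 206.1818 mg/hr ÷ 10.58333 mg/mL = 19.48175 mL/hr
Volume infused = 19.48175 mL/hr × 0.5 hr = 9.740873 mL
Volume remaining = 108 − 9.740873 = 98.25913 mL
Drug remaining = 98.25913 mL × 10.58333 mg/mL = 1039.909 mg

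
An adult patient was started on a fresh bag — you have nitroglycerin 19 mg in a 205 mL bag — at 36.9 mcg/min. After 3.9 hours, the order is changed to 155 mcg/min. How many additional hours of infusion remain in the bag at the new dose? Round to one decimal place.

Initial rate:
36.9 mcg/min × 60 min/hr = 2214 mcg/hr
Concentration = 19 mg ÷ 205 mL = 0.09268293 mg/mL = 92.68293 mcg/mL
Rate = 2214 mcg/hr ÷ 92.68293 mcg/mL = 23.88789 mL/hr
Volume infused so far = 23.88789 mL/hr × 3.9 hr = 93.16279 mL
Volume remaining = 205 − 93.16279 = 111.8372 mL
New rate:
155 mcg/min × 60 min/hr = 9300 mcg/hr
Rate = 9300 mcg/hr ÷ 92.68293 mcg/mL = 100.3421 mL/hr
Time remaining = 111.8372 mL ÷ 100.3421 mL/hr = 1.114559 hr

1.1 hours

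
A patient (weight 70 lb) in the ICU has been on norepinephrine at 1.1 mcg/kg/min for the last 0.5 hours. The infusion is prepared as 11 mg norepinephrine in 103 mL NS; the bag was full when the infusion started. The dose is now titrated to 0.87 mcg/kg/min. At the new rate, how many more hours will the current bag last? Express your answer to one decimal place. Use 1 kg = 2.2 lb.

Initial rate:
Weight = 70 lb ÷ 2.2 lb/kg = 31.81818 kg
Dose = 1.1 mcg/kg/min × 31.81818 kg = 35 mcg/min
35 mcg/min × 60 min/hr = 2100 mcg/hr
Concentration = 11 mg ÷ 103 mL = 0.1067961 mg/mL = 106.7961 mcg/mL
Rate = 2100 mcg/hr ÷ 106.7961 mcg/mL = 19.66364 mL/hr
Volume infused so far = 19.66364 mL/hr × 0.5 hr = 9.831818 mL
Volume remaining = 103 − 9.831818 = 93.16818 mL
New rate:
Dose = 0.87 mcg/kg/min × 31.81818 kg = 27.68182 mcg/min
27.68182 mcg/min × 60 min/hr = 1660.909 mcg/hr
Rate = 1660.909 mcg/hr ÷ 106.7961 mcg/mL = 15.55215 mL/hr
Time remaining = 93.16818 mL ÷ 15.55215 mL/hr = 5.990695 hr

6.0 hours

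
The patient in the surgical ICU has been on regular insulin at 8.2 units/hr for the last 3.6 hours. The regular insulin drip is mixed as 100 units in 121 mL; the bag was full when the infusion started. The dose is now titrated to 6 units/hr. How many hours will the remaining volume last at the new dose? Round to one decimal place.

Initial rate:
Concentration = 100 units ÷ 121 mL = 0.8264463 units/mL
Rate = 8.2 units/hr ÷ 0.8264463 units/mL = 9.922 mL/hr
Volume infused so far = 9.922 mL/hr × 3.6 hr = 35.7192 mL
Volume remaining = 121 − 35.7192 = 85.2808 mL
New rate:
Rate = 6 units/hr ÷ 0.8264463 units/mL = 7.26 mL/hr
Time remaining = 85.2808 mL ÷ 7.26 mL/hr = 11.74667 hr

11.7 hours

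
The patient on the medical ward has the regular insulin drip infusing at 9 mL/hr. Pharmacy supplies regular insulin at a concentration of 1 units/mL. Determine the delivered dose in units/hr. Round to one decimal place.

Drug rate = 9 mL/hr × 1 units/mL = 9 units/hr

9.0 units/hr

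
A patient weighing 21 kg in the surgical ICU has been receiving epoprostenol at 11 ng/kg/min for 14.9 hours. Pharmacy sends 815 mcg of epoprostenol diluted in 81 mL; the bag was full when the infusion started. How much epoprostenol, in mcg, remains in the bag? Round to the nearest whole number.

608 mcg

Dose = 11 ng/kg/min × 21 kg = 231 ng/min
231 ng/min × 60 min/hr = 13860 ng/hr
Concentration = 815 mcg ÷ 81 mL = 10.06173 mcg/mL = 10061.73 ng/mL
Rate = 13860 ng/hr ÷ 10061.73 ng/mL = 1.377497 mL/hr
Volume infused = 1.377497 mL/hr × 14.9 hr = 20.5247 mL
Volume remaining = 81 − 20.5247 = 60.4753 mL
Drug remaining = 60.4753 mL × 10061.73 ng/mL = 608486 ng = 608.486 mcg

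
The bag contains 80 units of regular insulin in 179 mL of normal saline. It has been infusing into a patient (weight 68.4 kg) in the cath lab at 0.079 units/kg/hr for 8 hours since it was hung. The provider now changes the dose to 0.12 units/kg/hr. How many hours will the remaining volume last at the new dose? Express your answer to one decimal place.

4.5 hours

Initial rate:
Dose = 0.079 units/kg/hr × 68.4 kg = 5.4036 units/hr
Concentration = 80 units ÷ 179 mL = 0.4469274 units/mL
Rate = 5.4036 units/hr ÷ 0.4469274 units/mL = 12.09056 mL/hr
Volume infused so far = 12.09056 mL/hr × 8 hr = 96.72444 mL
Volume remaining = 179 − 96.72444 = 82.27556 mL
New rate:
Dose = 0.12 units/kg/hr × 68.4 kg = 8.208 units/hr
Rate = 8.208 units/hr ÷ 0.4469274 units/mL = 18.3654 mL/hr
Time remaining = 82.27556 mL ÷ 18.3654 mL/hr = 4.479922 hr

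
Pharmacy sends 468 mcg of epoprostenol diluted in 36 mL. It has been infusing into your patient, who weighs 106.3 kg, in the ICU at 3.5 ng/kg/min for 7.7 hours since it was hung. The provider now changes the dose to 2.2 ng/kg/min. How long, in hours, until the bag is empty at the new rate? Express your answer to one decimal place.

Initial rate:
Dose = 3.5 ng/kg/min × 106.3 kg = 372.05 ng/min
372.05 ng/min × 60 min/hr = 22323 ng/hr
Concentration = 468 mcg ÷ 36 mL = 13 mcg/mL = 13000 ng/mL
Rate = 22323 ng/hr ÷ 13000 ng/mL = 1.717154 mL/hr
Volume infused so far = 1.717154 mL/hr × 7.7 hr = 13.22208 mL
Volume remaining = 36 − 13.22208 = 22.77792 mL
New rate:
Dose = 2.2 ng/kg/min × 106.3 kg = 233.86 ng/min
233.86 ng/min × 60 min/hr = 14031.6 ng/hr
Rate = 14031.6 ng/hr ÷ 13000 ng/mL = 1.079354 mL/hr
Time remaining = 22.77792 mL ÷ 1.079354 mL/hr = 21.10329 hr

21.1 hours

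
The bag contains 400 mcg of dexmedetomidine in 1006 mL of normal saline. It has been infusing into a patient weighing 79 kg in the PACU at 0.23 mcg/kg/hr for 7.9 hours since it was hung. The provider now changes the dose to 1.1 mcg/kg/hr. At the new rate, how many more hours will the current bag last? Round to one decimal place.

3.0 hours

Initial rate:
Dose = 0.23 mcg/kg/hr × 79 kg = 18.17 mcg/hr
Concentration = 400 mcg ÷ 1006 mL = 0.3976143 mcg/mL
Rate = 18.17 mcg/hr ÷ 0.3976143 mcg/mL = 45.69755 mL/hr
Volume infused so far = 45.69755 mL/hr × 7.9 hr = 361.0106 mL
Volume remaining = 1006 − 361.0106 = 644.9894 mL
New rate:
Dose = 1.1 mcg/kg/hr × 79 kg = 86.9 mcg/hr
Rate = 86.9 mcg/hr ÷ 0.3976143 mcg/mL = 218.5535 mL/hr
Time remaining = 644.9894 mL ÷ 218.5535 mL/hr = 2.951174 hr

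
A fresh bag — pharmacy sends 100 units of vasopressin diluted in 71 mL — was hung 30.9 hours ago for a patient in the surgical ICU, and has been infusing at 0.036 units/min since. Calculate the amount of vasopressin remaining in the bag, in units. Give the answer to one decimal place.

33.3 units

0.036 units/min × 60 min/hr = 2.16 units/hr
Concentration = 100 units ÷ 71 mL = 1.408451 units/mL
Rate = 2.16 units/hr ÷ 1.408451 units/mL = 1.5336 mL/hr
Volume infused = 1.5336 mL/hr × 30.9 hr = 47.38824 mL
Volume remaining = 71 − 47.38824 = 23.61176 mL
Drug remaining = 23.61176 mL × 1.408451 units/mL = 33.256 units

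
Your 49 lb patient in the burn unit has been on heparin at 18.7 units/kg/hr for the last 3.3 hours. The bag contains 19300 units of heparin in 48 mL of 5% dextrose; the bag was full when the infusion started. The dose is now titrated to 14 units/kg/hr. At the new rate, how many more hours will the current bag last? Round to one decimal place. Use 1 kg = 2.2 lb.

Initial rate:
Weight = 49 lb ÷ 2.2 lb/kg = 22.27273 kg
Dose = 18.7 units/kg/hr × 22.27273 kg = 416.5 units/hr
Concentration = 19300 units ÷ 48 mL = 402.0833 units/mL
Rate = 416.5 units/hr ÷ 402.0833 units/mL = 1.035855 mL/hr
Volume infused so far = 1.035855 mL/hr × 3.3 hr = 3.418321 mL
Volume remaining = 48 − 3.418321 = 44.58168 mL
New rate:
Dose = 14 units/kg/hr × 22.27273 kg = 311.8182 units/hr
Rate = 311.8182 units/hr ÷ 402.0833 units/mL = 0.7755064 mL/hr
Time remaining = 44.58168 mL ÷ 0.7755064 mL/hr = 57.48719 hr

57.5 hours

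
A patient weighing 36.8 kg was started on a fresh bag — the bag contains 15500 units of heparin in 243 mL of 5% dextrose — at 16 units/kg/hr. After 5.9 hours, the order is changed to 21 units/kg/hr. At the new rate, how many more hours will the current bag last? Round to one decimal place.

15.6 hours

Initial rate:
Dose = 16 units/kg/hr × 36.8 kg = 588.8 units/hr
Concentration = 15500 units ÷ 243 mL = 63.78601 units/mL
Rate = 588.8 units/hr ÷ 63.78601 units/mL = 9.230865 mL/hr
Volume infused so far = 9.230865 mL/hr × 5.9 hr = 54.4621 mL
Volume remaining = 243 − 54.4621 = 188.5379 mL
New rate:
Dose = 21 units/kg/hr × 36.8 kg = 772.8 units/hr
Rate = 772.8 units/hr ÷ 63.78601 units/mL = 12.11551 mL/hr
Time remaining = 188.5379 mL ÷ 12.11551 mL/hr = 15.5617 hr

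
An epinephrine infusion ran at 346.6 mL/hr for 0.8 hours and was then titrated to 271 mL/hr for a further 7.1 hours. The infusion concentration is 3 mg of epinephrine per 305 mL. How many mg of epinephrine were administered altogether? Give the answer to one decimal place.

21.7 mg

Concentration = 3 mg ÷ 305 mL = 0.009836066 mg/mL
Stage 1: 346.6 mL/hr × 0.8 hr = 277.28 mL → 277.28 mL × 0.009836066 mg/mL = 2.727344 mg
Stage 2: 271 mL/hr × 7.1 hr = 1924.1 mL → 1924.1 mL × 0.009836066 mg/mL = 18.92557 mg
Total = 2.727344 + 18.92557 = 21.65292 mg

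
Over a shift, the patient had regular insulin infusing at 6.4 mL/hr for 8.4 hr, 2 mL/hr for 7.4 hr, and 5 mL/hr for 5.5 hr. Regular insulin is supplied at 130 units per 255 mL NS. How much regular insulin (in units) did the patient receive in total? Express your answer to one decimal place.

49.0 units

Concentration = 130 units ÷ 255 mL = 0.5098039 units/mL
Stage 1: 6.4 mL/hr × 8.4 hr = 53.76 mL → 53.76 mL × 0.5098039 units/mL = 27.40706 units
Stage 2: 2 mL/hr × 7.4 hr = 14.8 mL → 14.8 mL × 0.5098039 units/mL = 7.545098 units
Stage 3: 5 mL/hr × 5.5 hr = 27.5 mL → 27.5 mL × 0.5098039 units/mL = 14.01961 units
Total = 27.40706 + 7.545098 + 14.01961 = 48.97176 units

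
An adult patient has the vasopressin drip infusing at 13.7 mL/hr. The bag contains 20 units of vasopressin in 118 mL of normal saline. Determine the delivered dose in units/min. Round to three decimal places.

Concentration = 20 units ÷ 118 mL = 0.1694915 units/mL
Drug rate = 13.7 mL/hr × 0.1694915 units/mL = 2.322034 units/hr
2.322034 units/hr ÷ 60 min/hr = 0.03870056 units/min

0.039 units/min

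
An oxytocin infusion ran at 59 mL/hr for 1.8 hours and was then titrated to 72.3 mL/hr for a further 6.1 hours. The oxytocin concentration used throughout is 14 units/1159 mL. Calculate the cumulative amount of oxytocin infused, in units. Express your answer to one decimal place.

6.6 units

Concentration = 14 units ÷ 1159 mL = 0.01207938 units/mL
Stage 1: 59 mL/hr × 1.8 hr = 106.2 mL → 106.2 mL × 0.01207938 units/mL = 1.28283 units
Stage 2: 72.3 mL/hr × 6.1 hr = 441.03 mL → 441.03 mL × 0.01207938 units/mL = 5.327368 units
Total = 1.28283 + 5.327368 = 6.610198 units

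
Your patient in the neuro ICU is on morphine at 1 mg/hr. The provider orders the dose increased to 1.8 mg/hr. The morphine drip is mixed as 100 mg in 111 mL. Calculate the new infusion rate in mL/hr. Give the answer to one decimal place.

Concentration = 100 mg ÷ 111 mL = 0.9009009 mg/mL
Rate = 1.8 mg/hr ÷ 0.9009009 mg/mL = 1.998 mL/hr

2.0 mL/hr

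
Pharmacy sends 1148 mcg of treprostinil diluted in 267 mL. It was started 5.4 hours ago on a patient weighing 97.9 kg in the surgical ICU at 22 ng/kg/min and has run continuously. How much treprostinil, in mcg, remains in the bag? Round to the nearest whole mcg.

450 mcg

Dose = 22 ng/kg/min × 97.9 kg = 2153.8 ng/min
2153.8 ng/min × 60 min/hr = 129228 ng/hr
Concentration = 1148 mcg ÷ 267 mL = 4.299625 mcg/mL = 4299.625 ng/mL
Rate = 129228 ng/hr ÷ 4299.625 ng/mL = 30.05564 mL/hr
Volume infused = 30.05564 mL/hr × 5.4 hr = 162.3005 mL
Volume remaining = 267 − 162.3005 = 104.6995 mL
Drug remaining = 104.6995 mL × 4299.625 ng/mL = 450168.8 ng = 450.1688 mcg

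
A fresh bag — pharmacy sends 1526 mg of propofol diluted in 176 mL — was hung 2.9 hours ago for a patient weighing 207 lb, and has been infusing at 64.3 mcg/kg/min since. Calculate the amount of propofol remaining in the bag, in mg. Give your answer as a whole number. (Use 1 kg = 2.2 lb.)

Weight = 207 lb ÷ 2.2 lb/kg = 94.09091 kg
Dose = 64.3 mcg/kg/min × 94.09091 kg = 6050.045 mcg/min
6050.045 mcg/min × 60 min/hr = 363002.7 mcg/hr
Concentration = 1526 mg ÷ 176 mL = 8.670455 mg/mL = 8670.455 mcg/mL
Rate = 363002.7 mcg/hr ÷ 8670.455 mcg/mL = 41.86663 mL/hr
Volume infused = 41.86663 mL/hr × 2.9 hr = 121.4132 mL
Volume remaining = 176 − 121.4132 = 54.58677 mL
Drug remaining = 54.58677 mL × 8670.455 mcg/mL = 473292.1 mcg = 473.2921 mg

473 mg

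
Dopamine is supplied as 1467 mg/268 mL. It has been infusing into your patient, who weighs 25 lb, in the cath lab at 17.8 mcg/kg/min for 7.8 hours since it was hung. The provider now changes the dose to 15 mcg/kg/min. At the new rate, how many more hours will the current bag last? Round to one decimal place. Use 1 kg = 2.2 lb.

Initial rate:
Weight = 25 lb ÷ 2.2 lb/kg = 11.36364 kg
Dose = 17.8 mcg/kg/min × 11.36364 kg = 202.2727 mcg/min
202.2727 mcg/min × 60 min/hr = 12136.36 mcg/hr
Concentration = 1467 mg ÷ 268 mL = 5.473881 mg/mL = 5473.881 mcg/mL
Rate = 12136.36 mcg/hr ÷ 5473.881 mcg/mL = 2.217141 mL/hr
Volume infused so far = 2.217141 mL/hr × 7.8 hr = 17.2937 mL
Volume remaining = 268 − 17.2937 = 250.7063 mL
New rate:
Dose = 15 mcg/kg/min × 11.36364 kg = 170.4545 mcg/min
170.4545 mcg/min × 60 min/hr = 10227.27 mcg/hr
Rate = 10227.27 mcg/hr ÷ 5473.881 mcg/mL = 1.868377 mL/hr
Time remaining = 250.7063 mL ÷ 1.868377 mL/hr = 134.184 hr

134.2 hours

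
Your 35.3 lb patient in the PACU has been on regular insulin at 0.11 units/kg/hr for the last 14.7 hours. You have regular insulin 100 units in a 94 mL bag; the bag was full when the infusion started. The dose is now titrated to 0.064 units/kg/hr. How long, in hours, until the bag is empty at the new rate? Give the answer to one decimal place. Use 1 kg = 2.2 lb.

72.1 hours

Initial rate:
Weight = 35.3 lb ÷ 2.2 lb/kg = 16.04545 kg
Dose = 0.11 units/kg/hr × 16.04545 kg = 1.765 units/hr
Concentration = 100 units ÷ 94 mL = 1.06383 units/mL
Rate = 1.765 units/hr ÷ 1.06383 units/mL = 1.6591 mL/hr
Volume infused so far = 1.6591 mL/hr × 14.7 hr = 24.38877 mL
Volume remaining = 94 − 24.38877 = 69.61123 mL
New rate:
Dose = 0.064 units/kg/hr × 16.04545 kg = 1.026909 units/hr
Rate = 1.026909 units/hr ÷ 1.06383 units/mL = 0.9652945 mL/hr
Time remaining = 69.61123 mL ÷ 0.9652945 mL/hr = 72.11398 hr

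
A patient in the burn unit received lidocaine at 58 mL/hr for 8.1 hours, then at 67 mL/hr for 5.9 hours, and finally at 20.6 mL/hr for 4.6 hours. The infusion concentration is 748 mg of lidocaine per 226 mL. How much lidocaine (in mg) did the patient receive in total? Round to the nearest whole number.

3177 mg

Concentration = 748 mg ÷ 226 mL = 3.309735 mg/mL
Stage 1: 58 mL/hr × 8.1 hr = 469.8 mL → 469.8 mL × 3.309735 mg/mL = 1554.913 mg
Stage 2: 67 mL/hr × 5.9 hr = 395.3 mL → 395.3 mL × 3.309735 mg/mL = 1308.338 mg
Stage 3: 20.6 mL/hr × 4.6 hr = 94.76 mL → 94.76 mL × 3.309735 mg/mL = 313.6304 mg
Total = 1554.913 + 1308.338 + 313.6304 = 3176.882 mg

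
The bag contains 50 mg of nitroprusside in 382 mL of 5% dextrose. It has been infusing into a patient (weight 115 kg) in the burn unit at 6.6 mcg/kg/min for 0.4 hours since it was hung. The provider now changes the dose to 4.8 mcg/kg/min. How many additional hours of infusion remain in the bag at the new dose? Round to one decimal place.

Initial rate:
Dose = 6.6 mcg/kg/min × 115 kg = 759 mcg/min
759 mcg/min × 60 min/hr = 45540 mcg/hr
Concentration = 50 mg ÷ 382 mL = 0.1308901 mg/mL = 130.8901 mcg/mL
Rate = 45540 mcg/hr ÷ 130.8901 mcg/mL = 347.9256 mL/hr
Volume infused so far = 347.9256 mL/hr × 0.4 hr = 139.1702 mL
Volume remaining = 382 − 139.1702 = 242.8298 mL
New rate:
Dose = 4.8 mcg/kg/min × 115 kg = 552 mcg/min
552 mcg/min × 60 min/hr = 33120 mcg/hr
Rate = 33120 mcg/hr ÷ 130.8901 mcg/mL = 253.0368 mL/hr
Time remaining = 242.8298 mL ÷ 253.0368 mL/hr = 0.9596618 hr

1.0 hours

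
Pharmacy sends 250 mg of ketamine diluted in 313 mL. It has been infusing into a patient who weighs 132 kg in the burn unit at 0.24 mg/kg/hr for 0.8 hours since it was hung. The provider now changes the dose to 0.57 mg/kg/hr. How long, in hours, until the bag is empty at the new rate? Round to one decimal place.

3.0 hours

Initial rate:
Dose = 0.24 mg/kg/hr × 132 kg = 31.68 mg/hr
Concentration = 250 mg ÷ 313 mL = 0.798722 mg/mL
Rate = 31.68 mg/hr ÷ 0.798722 mg/mL = 39.66336 mL/hr
Volume infused so far = 39.66336 mL/hr × 0.8 hr = 31.73069 mL
Volume remaining = 313 − 31.73069 = 281.2693 mL
New rate:
Dose = 0.57 mg/kg/hr × 132 kg = 75.24 mg/hr
Rate = 75.24 mg/hr ÷ 0.798722 mg/mL = 94.20048 mL/hr
Time remaining = 281.2693 mL ÷ 94.20048 mL/hr = 2.985859 hr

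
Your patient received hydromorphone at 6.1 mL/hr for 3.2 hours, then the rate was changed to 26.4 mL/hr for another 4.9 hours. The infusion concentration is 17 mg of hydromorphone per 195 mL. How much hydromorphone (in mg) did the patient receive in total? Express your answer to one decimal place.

Concentration = 17 mg ÷ 195 mL = 0.08717949 mg/mL
Stage 1: 6.1 mL/hr × 3.2 hr = 19.52 mL → 19.52 mL × 0.08717949 mg/mL = 1.701744 mg
Stage 2: 26.4 mL/hr × 4.9 hr = 129.36 mL → 129.36 mL × 0.08717949 mg/mL = 11.27754 mg
Total = 1.701744 + 11.27754 = 12.97928 mg

13.0 mg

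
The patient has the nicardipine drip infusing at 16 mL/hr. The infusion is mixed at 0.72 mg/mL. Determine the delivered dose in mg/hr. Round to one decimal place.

Drug rate = 16 mL/hr × 0.72 mg/mL = 11.52 mg/hr

11.5 mg/hr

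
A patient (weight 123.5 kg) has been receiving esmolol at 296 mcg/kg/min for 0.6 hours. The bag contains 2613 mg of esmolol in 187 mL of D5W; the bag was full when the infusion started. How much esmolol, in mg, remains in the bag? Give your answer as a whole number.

1297 mg

Dose = 296 mcg/kg/min × 123.5 kg = 36556 mcg/min
36556 mcg/min × 60 min/hr = 2193360 mcg/hr
Concentration = 2613 mg ÷ 187 mL = 13.97326 mg/mL = 13973.26 mcg/mL
Rate = 2193360 mcg/hr ÷ 13973.26 mcg/mL = 156.9684 mL/hr
Volume infused = 156.9684 mL/hr × 0.6 hr = 94.18101 mL
Volume remaining = 187 − 94.18101 = 92.81899 mL
Drug remaining = 92.81899 mL × 13973.26 mcg/mL = 1296984 mcg = 1296.984 mg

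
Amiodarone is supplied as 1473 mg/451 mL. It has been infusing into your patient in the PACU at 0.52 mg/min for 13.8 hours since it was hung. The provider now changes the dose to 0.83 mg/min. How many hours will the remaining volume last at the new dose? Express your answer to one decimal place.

Initial rate:
0.52 mg/min × 60 min/hr = 31.2 mg/hr
Concentration = 1473 mg ÷ 451 mL = 3.266075 mg/mL
Rate = 31.2 mg/hr ÷ 3.266075 mg/mL = 9.552749 mL/hr
Volume infused so far = 9.552749 mL/hr × 13.8 hr = 131.8279 mL
Volume remaining = 451 − 131.8279 = 319.1721 mL
New rate:
0.83 mg/min × 60 min/hr = 49.8 mg/hr
Rate = 49.8 mg/hr ÷ 3.266075 mg/mL = 15.24766 mL/hr
Time remaining = 319.1721 mL ÷ 15.24766 mL/hr = 20.93253 hr

20.9 hours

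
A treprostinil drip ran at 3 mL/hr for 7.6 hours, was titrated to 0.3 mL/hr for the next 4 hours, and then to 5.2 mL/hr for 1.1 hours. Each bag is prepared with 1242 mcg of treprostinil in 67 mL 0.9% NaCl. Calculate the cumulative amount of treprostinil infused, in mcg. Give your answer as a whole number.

Concentration = 1242 mcg ÷ 67 mL = 18.53731 mcg/mL
Stage 1: 3 mL/hr × 7.6 hr = 22.8 mL → 22.8 mL × 18.53731 mcg/mL = 422.6507 mcg
Stage 2: 0.3 mL/hr × 4 hr = 1.2 mL → 1.2 mL × 18.53731 mcg/mL = 22.24478 mcg
Stage 3: 5.2 mL/hr × 1.1 hr = 5.72 mL → 5.72 mL × 18.53731 mcg/mL = 106.0334 mcg
Total = 422.6507 + 22.24478 + 106.0334 = 550.929 mcg

551 mcg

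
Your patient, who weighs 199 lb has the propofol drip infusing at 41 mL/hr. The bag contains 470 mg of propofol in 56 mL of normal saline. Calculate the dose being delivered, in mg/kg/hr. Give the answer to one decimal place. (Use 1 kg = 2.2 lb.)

Weight = 199 lb ÷ 2.2 lb/kg = 90.45455 kg
Concentration = 470 mg ÷ 56 mL = 8.392857 mg/mL
Drug rate = 41 mL/hr × 8.392857 mg/mL = 344.1071 mg/hr
344.1071 mg/hr ÷ 90.45455 kg = 3.8042 mg/kg/hr

3.8 mg/kg/hr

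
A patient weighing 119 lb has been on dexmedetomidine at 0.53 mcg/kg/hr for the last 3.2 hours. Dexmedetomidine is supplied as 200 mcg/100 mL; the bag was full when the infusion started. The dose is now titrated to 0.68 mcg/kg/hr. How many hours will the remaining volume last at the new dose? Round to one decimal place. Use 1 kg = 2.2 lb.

Initial rate:
Weight = 119 lb ÷ 2.2 lb/kg = 54.09091 kg
Dose = 0.53 mcg/kg/hr × 54.09091 kg = 28.66818 mcg/hr
Concentration = 200 mcg ÷ 100 mL = 2 mcg/mL
Rate = 28.66818 mcg/hr ÷ 2 mcg/mL = 14.33409 mL/hr
Volume infused so far = 14.33409 mL/hr × 3.2 hr = 45.86909 mL
Volume remaining = 100 − 45.86909 = 54.13091 mL
New rate:
Dose = 0.68 mcg/kg/hr × 54.09091 kg = 36.78182 mcg/hr
Rate = 36.78182 mcg/hr ÷ 2 mcg/mL = 18.39091 mL/hr
Time remaining = 54.13091 mL ÷ 18.39091 mL/hr = 2.943351 hr

2.9 hours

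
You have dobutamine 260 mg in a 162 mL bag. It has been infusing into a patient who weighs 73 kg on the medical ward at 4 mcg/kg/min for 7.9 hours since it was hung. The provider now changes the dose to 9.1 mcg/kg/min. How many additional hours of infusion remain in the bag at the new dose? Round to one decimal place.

Initial rate:
Dose = 4 mcg/kg/min × 73 kg = 292 mcg/min
292 mcg/min × 60 min/hr = 17520 mcg/hr
Concentration = 260 mg ÷ 162 mL = 1.604938 mg/mL = 1604.938 mcg/mL
Rate = 17520 mcg/hr ÷ 1604.938 mcg/mL = 10.91631 mL/hr
Volume infused so far = 10.91631 mL/hr × 7.9 hr = 86.23883 mL
Volume remaining = 162 − 86.23883 = 75.76117 mL
New rate:
Dose = 9.1 mcg/kg/min × 73 kg = 664.3 mcg/min
664.3 mcg/min × 60 min/hr = 39858 mcg/hr
Rate = 39858 mcg/hr ÷ 1604.938 mcg/mL = 24.8346 mL/hr
Time remaining = 75.76117 mL ÷ 24.8346 mL/hr = 3.05063 hr

3.1 hours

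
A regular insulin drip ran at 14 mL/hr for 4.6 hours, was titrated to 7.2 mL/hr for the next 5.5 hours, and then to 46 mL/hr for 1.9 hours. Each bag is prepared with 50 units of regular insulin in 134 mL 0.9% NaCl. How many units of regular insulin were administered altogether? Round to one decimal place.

Concentration = 50 units ÷ 134 mL = 0.3731343 units/mL
Stage 1: 14 mL/hr × 4.6 hr = 64.4 mL → 64.4 mL × 0.3731343 units/mL = 24.02985 units
Stage 2: 7.2 mL/hr × 5.5 hr = 39.6 mL → 39.6 mL × 0.3731343 units/mL = 14.77612 units
Stage 3: 46 mL/hr × 1.9 hr = 87.4 mL → 87.4 mL × 0.3731343 units/mL = 32.61194 units
Total = 24.02985 + 14.77612 + 32.61194 = 71.41791 units

71.4 units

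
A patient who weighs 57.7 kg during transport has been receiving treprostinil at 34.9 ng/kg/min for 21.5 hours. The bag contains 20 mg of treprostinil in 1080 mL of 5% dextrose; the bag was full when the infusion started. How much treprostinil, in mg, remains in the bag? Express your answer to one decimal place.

17.4 mg

Dose = 34.9 ng/kg/min × 57.7 kg = 2013.73 ng/min
2013.73 ng/min × 60 min/hr = 120823.8 ng/hr
Concentration = 20 mg ÷ 1080 mL = 0.01851852 mg/mL = 18518.52 ng/mL
Rate = 120823.8 ng/hr ÷ 18518.52 ng/mL = 6.524485 mL/hr
Volume infused = 6.524485 mL/hr × 21.5 hr = 140.2764 mL
Volume remaining = 1080 − 140.2764 = 939.7236 mL
Drug remaining = 939.7236 mL × 18518.52 ng/mL = 17402288 ng = 17.40229 mg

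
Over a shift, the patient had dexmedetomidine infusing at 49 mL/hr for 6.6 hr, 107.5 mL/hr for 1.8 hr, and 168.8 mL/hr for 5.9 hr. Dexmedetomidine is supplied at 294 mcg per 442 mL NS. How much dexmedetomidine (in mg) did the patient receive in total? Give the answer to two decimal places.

1.01 mg

Concentration = 294 mcg ÷ 442 mL = 0.6651584 mcg/mL
Stage 1: 49 mL/hr × 6.6 hr = 323.4 mL → 323.4 mL × 0.6651584 mcg/mL = 215.1122 mcg
Stage 2: 107.5 mL/hr × 1.8 hr = 193.5 mL → 193.5 mL × 0.6651584 mcg/mL = 128.7081 mcg
Stage 3: 168.8 mL/hr × 5.9 hr = 995.92 mL → 995.92 mL × 0.6651584 mcg/mL = 662.4445 mcg
Total = 215.1122 + 128.7081 + 662.4445 = 1006.265 mcg = 1.006265 mg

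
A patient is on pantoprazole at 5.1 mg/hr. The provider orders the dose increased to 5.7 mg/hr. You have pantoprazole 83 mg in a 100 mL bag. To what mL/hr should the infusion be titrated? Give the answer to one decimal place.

6.9 mL/hr

Concentration = 83 mg ÷ 100 mL = 0.83 mg/mL
Rate = 5.7 mg/hr ÷ 0.83 mg/mL = 6.86747 mL/hr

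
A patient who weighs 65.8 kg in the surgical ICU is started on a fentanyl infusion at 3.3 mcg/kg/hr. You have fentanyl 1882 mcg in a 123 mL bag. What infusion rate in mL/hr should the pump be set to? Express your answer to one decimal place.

Dose = 3.3 mcg/kg/hr × 65.8 kg = 217.14 mcg/hr
Concentration = 1882 mcg ÷ 123 mL = 15.30081 mcg/mL
Rate = 217.14 mcg/hr ÷ 15.30081 mcg/mL = 14.1914 mL/hr

14.2 mL/hr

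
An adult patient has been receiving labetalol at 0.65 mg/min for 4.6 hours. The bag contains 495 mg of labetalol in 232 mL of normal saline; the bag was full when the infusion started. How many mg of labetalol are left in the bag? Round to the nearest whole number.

316 mg

0.65 mg/min × 60 min/hr = 39 mg/hr
Concentration = 495 mg ÷ 232 mL = 2.133621 mg/mL
Rate = 39 mg/hr ÷ 2.133621 mg/mL = 18.27879 mL/hr
Volume infused = 18.27879 mL/hr × 4.6 hr = 84.08242 mL
Volume remaining = 232 − 84.08242 = 147.9176 mL
Drug remaining = 147.9176 mL × 2.133621 mg/mL = 315.6 mg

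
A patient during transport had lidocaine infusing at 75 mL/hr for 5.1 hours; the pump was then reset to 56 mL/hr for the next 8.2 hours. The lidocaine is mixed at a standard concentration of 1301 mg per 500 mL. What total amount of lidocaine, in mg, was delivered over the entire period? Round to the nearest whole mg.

Concentration = 1301 mg ÷ 500 mL = 2.602 mg/mL
Stage 1: 75 mL/hr × 5.1 hr = 382.5 mL → 382.5 mL × 2.602 mg/mL = 995.265 mg
Stage 2: 56 mL/hr × 8.2 hr = 459.2 mL → 459.2 mL × 2.602 mg/mL = 1194.838 mg
Total = 995.265 + 1194.838 = 2190.103 mg

2190 mg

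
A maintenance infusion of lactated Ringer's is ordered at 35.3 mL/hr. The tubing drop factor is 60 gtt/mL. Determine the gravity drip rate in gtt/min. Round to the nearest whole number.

35.3 mL/hr ÷ 60 min/hr = 0.5883333 mL/min
0.5883333 mL/min × 60 gtt/mL = 35.3 gtt/min

35 gtt/min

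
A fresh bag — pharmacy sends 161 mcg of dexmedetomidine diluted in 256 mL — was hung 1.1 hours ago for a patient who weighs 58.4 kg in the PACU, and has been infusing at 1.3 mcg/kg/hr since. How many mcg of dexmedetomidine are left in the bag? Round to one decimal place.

Dose = 1.3 mcg/kg/hr × 58.4 kg = 75.92 mcg/hr
Concentration = 161 mcg ÷ 256 mL = 0.6289062 mcg/mL
Rate = 75.92 mcg/hr ÷ 0.6289062 mcg/mL = 120.7175 mL/hr
Volume infused = 120.7175 mL/hr × 1.1 hr = 132.7893 mL
Volume remaining = 256 − 132.7893 = 123.2107 mL
Drug remaining = 123.2107 mL × 0.6289062 mcg/mL = 77.488 mcg

77.5 mcg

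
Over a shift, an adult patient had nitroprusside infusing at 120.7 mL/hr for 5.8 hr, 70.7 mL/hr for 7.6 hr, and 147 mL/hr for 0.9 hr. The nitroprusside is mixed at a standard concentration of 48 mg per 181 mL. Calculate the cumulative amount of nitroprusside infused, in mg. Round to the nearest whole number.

Concentration = 48 mg ÷ 181 mL = 0.2651934 mg/mL
Stage 1: 120.7 mL/hr × 5.8 hr = 700.06 mL → 700.06 mL × 0.2651934 mg/mL = 185.6513 mg
Stage 2: 70.7 mL/hr × 7.6 hr = 537.32 mL → 537.32 mL × 0.2651934 mg/mL = 142.4937 mg
Stage 3: 147 mL/hr × 0.9 hr = 132.3 mL → 132.3 mL × 0.2651934 mg/mL = 35.08508 mg
Total = 185.6513 + 142.4937 + 35.08508 = 363.2301 mg

363 mg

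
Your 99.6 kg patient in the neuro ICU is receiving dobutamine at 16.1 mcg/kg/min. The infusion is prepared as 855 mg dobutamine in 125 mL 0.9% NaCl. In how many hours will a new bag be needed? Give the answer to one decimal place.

8.9 hours

Dose = 16.1 mcg/kg/min × 99.6 kg = 1603.56 mcg/min
1603.56 mcg/min × 60 min/hr = 96213.6 mcg/hr
Concentration = 855 mg ÷ 125 mL = 6.84 mg/mL = 6840 mcg/mL
Rate = 96213.6 mcg/hr ÷ 6840 mcg/mL = 14.06632 mL/hr
Duration = 125 mL ÷ 14.06632 mL/hr = 8.886478 hr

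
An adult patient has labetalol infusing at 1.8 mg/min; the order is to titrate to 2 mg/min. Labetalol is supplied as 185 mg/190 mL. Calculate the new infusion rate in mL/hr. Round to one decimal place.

123.2 mL/hr

2 mg/min × 60 min/hr = 120 mg/hr
Concentration = 185 mg ÷ 190 mL = 0.9736842 mg/mL
Rate = 120 mg/hr ÷ 0.9736842 mg/mL = 123.2432 mL/hr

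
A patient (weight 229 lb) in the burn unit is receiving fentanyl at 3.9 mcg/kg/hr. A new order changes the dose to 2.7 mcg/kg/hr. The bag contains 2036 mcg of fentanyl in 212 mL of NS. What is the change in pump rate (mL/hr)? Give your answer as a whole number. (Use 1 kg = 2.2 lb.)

13 mL/hr

At the current dose:
Weight = 229 lb ÷ 2.2 lb/kg = 104.0909 kg
Dose = 3.9 mcg/kg/hr × 104.0909 kg = 405.9545 mcg/hr
Concentration = 2036 mcg ÷ 212 mL = 9.603774 mcg/mL
Rate = 405.9545 mcg/hr ÷ 9.603774 mcg/mL = 42.27032 mL/hr
At the new dose:
Dose = 2.7 mcg/kg/hr × 104.0909 kg = 281.0455 mcg/hr
Rate = 281.0455 mcg/hr ÷ 9.603774 mcg/mL = 29.26407 mL/hr
Change = 29.26407 − 42.27032 = -13.00625 mL/hr → 13.00625 mL/hr decrease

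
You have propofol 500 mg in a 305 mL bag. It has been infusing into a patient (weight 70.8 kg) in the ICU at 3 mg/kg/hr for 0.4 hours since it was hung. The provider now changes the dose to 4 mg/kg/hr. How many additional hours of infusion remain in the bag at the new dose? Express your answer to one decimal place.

Initial rate:
Dose = 3 mg/kg/hr × 70.8 kg = 212.4 mg/hr
Concentration = 500 mg ÷ 305 mL = 1.639344 mg/mL
Rate = 212.4 mg/hr ÷ 1.639344 mg/mL = 129.564 mL/hr
Volume infused so far = 129.564 mL/hr × 0.4 hr = 51.8256 mL
Volume remaining = 305 − 51.8256 = 253.1744 mL
New rate:
Dose = 4 mg/kg/hr × 70.8 kg = 283.2 mg/hr
Rate = 283.2 mg/hr ÷ 1.639344 mg/mL = 172.752 mL/hr
Time remaining = 253.1744 mL ÷ 172.752 mL/hr = 1.465537 hr

1.5 hours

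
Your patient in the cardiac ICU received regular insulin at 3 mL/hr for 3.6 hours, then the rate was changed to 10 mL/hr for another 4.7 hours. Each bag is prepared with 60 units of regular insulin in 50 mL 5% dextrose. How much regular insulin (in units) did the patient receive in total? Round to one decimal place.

69.4 units

Concentration = 60 units ÷ 50 mL = 1.2 units/mL
Stage 1: 3 mL/hr × 3.6 hr = 10.8 mL → 10.8 mL × 1.2 units/mL = 12.96 units
Stage 2: 10 mL/hr × 4.7 hr = 47 mL → 47 mL × 1.2 units/mL = 56.4 units
Total = 12.96 + 56.4 = 69.36 units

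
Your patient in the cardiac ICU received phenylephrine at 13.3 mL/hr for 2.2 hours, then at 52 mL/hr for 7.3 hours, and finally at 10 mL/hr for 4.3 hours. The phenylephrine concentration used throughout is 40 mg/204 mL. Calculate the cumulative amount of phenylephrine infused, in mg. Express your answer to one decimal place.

88.6 mg

Concentration = 40 mg ÷ 204 mL = 0.1960784 mg/mL
Stage 1: 13.3 mL/hr × 2.2 hr = 29.26 mL → 29.26 mL × 0.1960784 mg/mL = 5.737255 mg
Stage 2: 52 mL/hr × 7.3 hr = 379.6 mL → 379.6 mL × 0.1960784 mg/mL = 74.43137 mg
Stage 3: 10 mL/hr × 4.3 hr = 43 mL → 43 mL × 0.1960784 mg/mL = 8.431373 mg
Total = 5.737255 + 74.43137 + 8.431373 = 88.6 mg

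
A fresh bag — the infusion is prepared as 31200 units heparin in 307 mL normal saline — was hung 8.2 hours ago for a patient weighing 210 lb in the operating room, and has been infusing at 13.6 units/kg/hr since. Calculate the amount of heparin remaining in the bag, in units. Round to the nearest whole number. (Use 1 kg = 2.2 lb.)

20555 units

Weight = 210 lb ÷ 2.2 lb/kg = 95.45455 kg
Dose = 13.6 units/kg/hr × 95.45455 kg = 1298.182 units/hr
Concentration = 31200 units ÷ 307 mL = 101.6287 units/mL
Rate = 1298.182 units/hr ÷ 101.6287 units/mL = 12.77378 mL/hr
Volume infused = 12.77378 mL/hr × 8.2 hr = 104.745 mL
Volume remaining = 307 − 104.745 = 202.255 mL
Drug remaining = 202.255 mL × 101.6287 units/mL = 20554.91 units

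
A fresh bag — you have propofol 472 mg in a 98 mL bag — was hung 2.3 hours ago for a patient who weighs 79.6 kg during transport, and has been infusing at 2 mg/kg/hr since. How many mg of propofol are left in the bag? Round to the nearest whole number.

106 mg

Dose = 2 mg/kg/hr × 79.6 kg = 159.2 mg/hr
Concentration = 472 mg ÷ 98 mL = 4.816327 mg/mL
Rate = 159.2 mg/hr ÷ 4.816327 mg/mL = 33.05424 mL/hr
Volume infused = 33.05424 mL/hr × 2.3 hr = 76.02475 mL
Volume remaining = 98 − 76.02475 = 21.97525 mL
Drug remaining = 21.97525 mL × 4.816327 mg/mL = 105.84 mg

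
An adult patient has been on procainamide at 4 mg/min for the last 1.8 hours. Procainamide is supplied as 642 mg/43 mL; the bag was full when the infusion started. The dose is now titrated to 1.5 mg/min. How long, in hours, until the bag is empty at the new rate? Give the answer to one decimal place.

Initial rate:
4 mg/min × 60 min/hr = 240 mg/hr
Concentration = 642 mg ÷ 43 mL = 14.93023 mg/mL
Rate = 240 mg/hr ÷ 14.93023 mg/mL = 16.07477 mL/hr
Volume infused so far = 16.07477 mL/hr × 1.8 hr = 28.93458 mL
Volume remaining = 43 − 28.93458 = 14.06542 mL
New rate:
1.5 mg/min × 60 min/hr = 90 mg/hr
Rate = 90 mg/hr ÷ 14.93023 mg/mL = 6.028037 mL/hr
Time remaining = 14.06542 mL ÷ 6.028037 mL/hr = 2.333333 hr

2.3 hours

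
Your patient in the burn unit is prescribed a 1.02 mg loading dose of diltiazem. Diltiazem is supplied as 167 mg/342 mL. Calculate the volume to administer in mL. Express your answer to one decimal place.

Concentration = 167 mg ÷ 342 mL = 0.4883041 mg/mL
Volume = 1.02 mg ÷ 0.4883041 mg/mL = 2.088862 mL

2.1 mL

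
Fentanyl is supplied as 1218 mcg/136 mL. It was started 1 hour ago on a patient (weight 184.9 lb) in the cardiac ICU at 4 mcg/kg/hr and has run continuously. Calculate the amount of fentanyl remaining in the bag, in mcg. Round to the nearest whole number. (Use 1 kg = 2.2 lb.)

882 mcg

Weight = 184.9 lb ÷ 2.2 lb/kg = 84.04545 kg
Dose = 4 mcg/kg/hr × 84.04545 kg = 336.1818 mcg/hr
Concentration = 1218 mcg ÷ 136 mL = 8.955882 mcg/mL
Rate = 336.1818 mcg/hr ÷ 8.955882 mcg/mL = 37.53754 mL/hr
Volume infused = 37.53754 mL/hr × 1 hr = 37.53754 mL
Volume remaining = 136 − 37.53754 = 98.46246 mL
Drug remaining = 98.46246 mL × 8.955882 mcg/mL = 881.8182 mcg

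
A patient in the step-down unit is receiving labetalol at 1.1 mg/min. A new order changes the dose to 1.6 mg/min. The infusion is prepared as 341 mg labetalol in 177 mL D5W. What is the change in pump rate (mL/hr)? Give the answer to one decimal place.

15.6 mL/hr

At the current dose:
1.1 mg/min × 60 min/hr = 66 mg/hr
Concentration = 341 mg ÷ 177 mL = 1.926554 mg/mL
Rate = 66 mg/hr ÷ 1.926554 mg/mL = 34.25806 mL/hr
At the new dose:
1.6 mg/min × 60 min/hr = 96 mg/hr
Rate = 96 mg/hr ÷ 1.926554 mg/mL = 49.82991 mL/hr
Change = 49.82991 − 34.25806 = 15.57185 mL/hr → 15.57185 mL/hr increase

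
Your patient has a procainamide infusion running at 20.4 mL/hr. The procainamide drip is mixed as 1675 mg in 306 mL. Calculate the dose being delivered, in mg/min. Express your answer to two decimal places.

1.86 mg/min

Concentration = 1675 mg ÷ 306 mL = 5.473856 mg/mL
Drug rate = 20.4 mL/hr × 5.473856 mg/mL = 111.6667 mg/hr
111.6667 mg/hr ÷ 60 min/hr = 1.861111 mg/min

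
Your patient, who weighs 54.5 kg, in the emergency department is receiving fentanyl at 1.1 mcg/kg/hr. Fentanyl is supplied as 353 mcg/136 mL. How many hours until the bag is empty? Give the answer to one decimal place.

5.9 hours

Dose = 1.1 mcg/kg/hr × 54.5 kg = 59.95 mcg/hr
Concentration = 353 mcg ÷ 136 mL = 2.595588 mcg/mL
Rate = 59.95 mcg/hr ÷ 2.595588 mcg/mL = 23.09688 mL/hr
Duration = 136 mL ÷ 23.09688 mL/hr = 5.88824 hr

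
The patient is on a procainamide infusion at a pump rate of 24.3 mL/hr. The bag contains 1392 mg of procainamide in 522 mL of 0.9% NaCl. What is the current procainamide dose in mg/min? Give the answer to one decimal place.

1.1 mg/min

Concentration = 1392 mg ÷ 522 mL = 2.666667 mg/mL
Drug rate = 24.3 mL/hr × 2.666667 mg/mL = 64.8 mg/hr
64.8 mg/hr ÷ 60 min/hr = 1.08 mg/min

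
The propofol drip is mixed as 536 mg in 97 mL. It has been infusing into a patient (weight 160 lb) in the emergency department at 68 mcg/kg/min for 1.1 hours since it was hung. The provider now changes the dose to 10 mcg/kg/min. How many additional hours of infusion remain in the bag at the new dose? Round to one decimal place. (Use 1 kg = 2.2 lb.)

4.8 hours

Initial rate:
Weight = 160 lb ÷ 2.2 lb/kg = 72.72727 kg
Dose = 68 mcg/kg/min × 72.72727 kg = 4945.455 mcg/min
4945.455 mcg/min × 60 min/hr = 296727.3 mcg/hr
Concentration = 536 mg ÷ 97 mL = 5.525773 mg/mL = 5525.773 mcg/mL
Rate = 296727.3 mcg/hr ÷ 5525.773 mcg/mL = 53.69878 mL/hr
Volume infused so far = 53.69878 mL/hr × 1.1 hr = 59.06866 mL
Volume remaining = 97 − 59.06866 = 37.93134 mL
New rate:
Dose = 10 mcg/kg/min × 72.72727 kg = 727.2727 mcg/min
727.2727 mcg/min × 60 min/hr = 43636.36 mcg/hr
Rate = 43636.36 mcg/hr ÷ 5525.773 mcg/mL = 7.896879 mL/hr
Time remaining = 37.93134 mL ÷ 7.896879 mL/hr = 4.803333 hr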